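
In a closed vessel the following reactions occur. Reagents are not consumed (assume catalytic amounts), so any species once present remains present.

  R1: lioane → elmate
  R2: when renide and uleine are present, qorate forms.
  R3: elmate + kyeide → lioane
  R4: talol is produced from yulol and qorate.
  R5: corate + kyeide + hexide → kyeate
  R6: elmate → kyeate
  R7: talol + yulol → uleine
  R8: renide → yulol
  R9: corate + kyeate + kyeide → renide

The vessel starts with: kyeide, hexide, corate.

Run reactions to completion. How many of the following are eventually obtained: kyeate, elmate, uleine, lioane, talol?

corate, kyeide, and hexide present → kyeate forms (R5).
kyeate: reached.
elmate would need lioane (R1), but lioane never forms.
uleine would need talol and yulol (R7), but talol never forms.
lioane would need elmate and kyeide (R3), but elmate never forms.
talol would need yulol and qorate (R4), but qorate never forms.
Reached: kyeate — 1 of the 5.

1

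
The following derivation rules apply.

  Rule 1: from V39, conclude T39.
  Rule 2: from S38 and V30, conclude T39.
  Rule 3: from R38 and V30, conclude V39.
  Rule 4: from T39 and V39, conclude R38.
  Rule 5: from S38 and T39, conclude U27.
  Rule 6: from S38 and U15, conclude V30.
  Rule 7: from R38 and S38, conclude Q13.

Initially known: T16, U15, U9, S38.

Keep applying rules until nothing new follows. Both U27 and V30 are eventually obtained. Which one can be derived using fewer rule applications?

V30

V30: From S38 and U15, Rule 6 gives V30. [1 rule application]
U27: From S38 and U15, Rule 6 gives V30. S38 and V30 hold, so T39 follows (Rule 2). S38 and T39 hold, so U27 follows (Rule 5). [3 rule applications]
V30 needs fewer.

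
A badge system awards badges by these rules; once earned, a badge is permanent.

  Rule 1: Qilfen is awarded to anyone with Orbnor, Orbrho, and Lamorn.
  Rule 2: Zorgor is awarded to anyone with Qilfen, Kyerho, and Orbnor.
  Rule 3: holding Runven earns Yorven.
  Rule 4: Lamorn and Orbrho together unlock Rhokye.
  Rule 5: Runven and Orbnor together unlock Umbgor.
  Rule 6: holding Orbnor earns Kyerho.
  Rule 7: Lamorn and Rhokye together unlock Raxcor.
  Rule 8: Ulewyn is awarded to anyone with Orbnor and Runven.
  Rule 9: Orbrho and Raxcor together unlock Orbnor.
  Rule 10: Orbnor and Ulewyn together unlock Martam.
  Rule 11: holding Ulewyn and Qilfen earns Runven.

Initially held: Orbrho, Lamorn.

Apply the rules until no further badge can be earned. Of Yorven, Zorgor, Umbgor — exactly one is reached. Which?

With Lamorn and Orbrho, Rhokye is earned (Rule 4).
With Lamorn and Rhokye, Raxcor is earned (Rule 7).
With Orbrho and Raxcor, Orbnor is earned (Rule 9).
With Orbnor, Kyerho is earned (Rule 6).
With Orbnor, Orbrho, and Lamorn, Qilfen is earned (Rule 1).
With Qilfen, Kyerho, and Orbnor, Zorgor is earned (Rule 2).
Umbgor would need Runven and Orbnor (Rule 5), but Runven is never earned. Yorven would need Runven (Rule 3), but Runven is never earned.

Zorgor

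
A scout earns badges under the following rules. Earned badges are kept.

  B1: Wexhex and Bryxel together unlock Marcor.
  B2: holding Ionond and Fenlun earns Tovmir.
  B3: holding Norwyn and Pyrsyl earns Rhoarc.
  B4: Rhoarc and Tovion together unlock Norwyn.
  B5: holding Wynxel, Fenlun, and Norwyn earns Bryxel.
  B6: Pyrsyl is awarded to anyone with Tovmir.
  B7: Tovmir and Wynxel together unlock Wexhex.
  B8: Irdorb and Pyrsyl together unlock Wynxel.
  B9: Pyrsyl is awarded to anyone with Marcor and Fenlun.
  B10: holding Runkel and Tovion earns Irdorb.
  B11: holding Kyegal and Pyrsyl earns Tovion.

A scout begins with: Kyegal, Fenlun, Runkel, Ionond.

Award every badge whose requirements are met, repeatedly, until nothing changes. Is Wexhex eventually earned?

With Ionond and Fenlun, Tovmir is earned (B2).
With Tovmir, Pyrsyl is earned (B6).
With Kyegal and Pyrsyl, Tovion is earned (B11).
With Runkel and Tovion, Irdorb is earned (B10).
With Irdorb and Pyrsyl, Wynxel is earned (B8).
With Tovmir and Wynxel, Wexhex is earned (B7).

Yes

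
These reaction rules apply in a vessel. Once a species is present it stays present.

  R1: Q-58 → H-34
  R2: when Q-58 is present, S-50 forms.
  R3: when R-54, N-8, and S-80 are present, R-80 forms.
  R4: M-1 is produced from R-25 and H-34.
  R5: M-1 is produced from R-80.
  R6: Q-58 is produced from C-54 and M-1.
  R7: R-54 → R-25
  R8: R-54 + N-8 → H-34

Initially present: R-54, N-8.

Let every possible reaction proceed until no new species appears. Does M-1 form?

R-54 present → R-25 forms (R7).
R-54 and N-8 present → H-34 forms (R8).
R-25 and H-34 present → M-1 forms (R4).

Yes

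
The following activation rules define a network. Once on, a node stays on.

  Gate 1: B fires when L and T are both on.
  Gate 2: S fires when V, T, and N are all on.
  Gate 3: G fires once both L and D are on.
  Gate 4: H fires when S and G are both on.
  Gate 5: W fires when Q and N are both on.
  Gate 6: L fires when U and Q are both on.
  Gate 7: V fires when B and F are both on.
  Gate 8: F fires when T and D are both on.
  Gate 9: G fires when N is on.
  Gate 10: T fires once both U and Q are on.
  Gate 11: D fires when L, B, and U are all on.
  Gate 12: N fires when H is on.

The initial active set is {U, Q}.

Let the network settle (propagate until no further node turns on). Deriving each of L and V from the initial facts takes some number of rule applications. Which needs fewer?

L: U and Q are on, so L fires (Gate 6). [1 rule application]
V: U and Q are on, so T fires (Gate 10). U and Q are on, so L fires (Gate 6). Gate 1: L and T on → B on. Gate 11: L, B, and U on → D on. T and D are on, so F fires (Gate 8). Gate 7: B and F on → V on. [6 rule applications]
L needs fewer.

L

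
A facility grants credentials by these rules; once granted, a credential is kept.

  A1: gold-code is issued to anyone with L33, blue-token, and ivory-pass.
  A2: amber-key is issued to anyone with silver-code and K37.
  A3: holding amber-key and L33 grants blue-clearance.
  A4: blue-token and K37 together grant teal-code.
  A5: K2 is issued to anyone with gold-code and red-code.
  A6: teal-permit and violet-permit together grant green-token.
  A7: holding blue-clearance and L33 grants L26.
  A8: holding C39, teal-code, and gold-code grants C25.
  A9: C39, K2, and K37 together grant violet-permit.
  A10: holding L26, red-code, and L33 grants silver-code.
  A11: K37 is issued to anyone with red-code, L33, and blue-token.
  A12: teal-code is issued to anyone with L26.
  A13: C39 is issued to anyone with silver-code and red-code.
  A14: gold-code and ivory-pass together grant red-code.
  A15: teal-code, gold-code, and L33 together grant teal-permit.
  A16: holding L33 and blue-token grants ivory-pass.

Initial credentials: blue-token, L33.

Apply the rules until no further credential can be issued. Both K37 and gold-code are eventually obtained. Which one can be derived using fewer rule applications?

gold-code

gold-code: Holding L33 and blue-token grants ivory-pass (A16). Holding L33, blue-token, and ivory-pass grants gold-code (A1). [2 rule applications]
K37: Holding L33 and blue-token grants ivory-pass (A16). Holding L33, blue-token, and ivory-pass grants gold-code (A1). Holding gold-code and ivory-pass grants red-code (A14). Holding red-code, L33, and blue-token grants K37 (A11). [4 rule applications]
gold-code needs fewer.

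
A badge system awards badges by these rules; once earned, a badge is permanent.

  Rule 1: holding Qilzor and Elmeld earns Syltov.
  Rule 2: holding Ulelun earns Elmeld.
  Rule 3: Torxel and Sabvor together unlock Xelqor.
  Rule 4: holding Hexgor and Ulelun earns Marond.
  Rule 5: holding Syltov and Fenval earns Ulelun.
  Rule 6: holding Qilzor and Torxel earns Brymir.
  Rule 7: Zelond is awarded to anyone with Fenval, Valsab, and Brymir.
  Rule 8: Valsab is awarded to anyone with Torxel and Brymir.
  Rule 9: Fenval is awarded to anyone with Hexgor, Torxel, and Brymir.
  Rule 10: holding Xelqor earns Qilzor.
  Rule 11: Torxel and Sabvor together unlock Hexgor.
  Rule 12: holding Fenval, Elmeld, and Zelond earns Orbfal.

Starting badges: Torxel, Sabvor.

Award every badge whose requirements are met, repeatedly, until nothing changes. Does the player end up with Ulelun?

Ulelun would need Syltov and Fenval (Rule 5), but Syltov is never earned.

No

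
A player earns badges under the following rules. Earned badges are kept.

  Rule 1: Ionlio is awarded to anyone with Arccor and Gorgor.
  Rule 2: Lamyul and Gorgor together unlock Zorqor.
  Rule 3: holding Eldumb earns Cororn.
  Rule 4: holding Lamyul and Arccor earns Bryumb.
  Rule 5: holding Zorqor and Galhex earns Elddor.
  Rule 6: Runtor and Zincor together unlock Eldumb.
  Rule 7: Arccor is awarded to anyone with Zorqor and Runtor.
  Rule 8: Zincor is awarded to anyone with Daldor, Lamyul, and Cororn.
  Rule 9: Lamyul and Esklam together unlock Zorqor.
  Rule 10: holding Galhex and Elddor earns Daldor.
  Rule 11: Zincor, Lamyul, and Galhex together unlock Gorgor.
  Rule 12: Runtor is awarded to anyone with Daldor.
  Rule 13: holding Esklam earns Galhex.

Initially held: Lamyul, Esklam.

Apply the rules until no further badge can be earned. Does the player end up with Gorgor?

No

Gorgor would need Zincor, Lamyul, and Galhex (Rule 11), but Zincor is never earned.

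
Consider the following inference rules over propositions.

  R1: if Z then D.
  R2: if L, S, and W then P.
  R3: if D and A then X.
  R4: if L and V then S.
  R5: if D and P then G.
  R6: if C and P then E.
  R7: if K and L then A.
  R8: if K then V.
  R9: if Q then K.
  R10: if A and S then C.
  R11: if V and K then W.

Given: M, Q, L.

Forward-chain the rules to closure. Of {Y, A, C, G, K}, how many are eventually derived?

3

Q holds, so K follows (R9).
K holds, so V follows (R8).
From K and L, R7 gives A.
From L and V, R4 gives S.
A and S hold, so C follows (R10).
No rule produces Y, and it is not given.
A: reached.
C: reached.
G would need D and P (R5), but D is never established.
K: reached.
Reached: A, C, and K — 3 of the 5.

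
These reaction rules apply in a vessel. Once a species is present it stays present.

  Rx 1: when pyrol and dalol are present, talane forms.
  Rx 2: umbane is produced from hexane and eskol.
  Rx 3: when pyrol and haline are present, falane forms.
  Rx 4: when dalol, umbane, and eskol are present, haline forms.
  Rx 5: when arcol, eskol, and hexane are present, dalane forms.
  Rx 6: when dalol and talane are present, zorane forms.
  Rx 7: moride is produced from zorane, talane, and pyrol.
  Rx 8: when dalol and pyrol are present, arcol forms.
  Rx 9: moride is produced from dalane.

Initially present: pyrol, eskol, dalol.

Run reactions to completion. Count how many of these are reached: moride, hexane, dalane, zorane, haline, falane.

pyrol and dalol present → talane forms (Rx 1).
dalol and talane present → zorane forms (Rx 6).
zorane, talane, and pyrol present → moride forms (Rx 7).
moride: reached.
No rule produces hexane, and it is not given.
dalane would need arcol, eskol, and hexane (Rx 5), but hexane never forms.
zorane: reached.
haline would need dalol, umbane, and eskol (Rx 4), but umbane never forms.
falane would need pyrol and haline (Rx 3), but haline never forms.
Reached: moride and zorane — 2 of the 6.

2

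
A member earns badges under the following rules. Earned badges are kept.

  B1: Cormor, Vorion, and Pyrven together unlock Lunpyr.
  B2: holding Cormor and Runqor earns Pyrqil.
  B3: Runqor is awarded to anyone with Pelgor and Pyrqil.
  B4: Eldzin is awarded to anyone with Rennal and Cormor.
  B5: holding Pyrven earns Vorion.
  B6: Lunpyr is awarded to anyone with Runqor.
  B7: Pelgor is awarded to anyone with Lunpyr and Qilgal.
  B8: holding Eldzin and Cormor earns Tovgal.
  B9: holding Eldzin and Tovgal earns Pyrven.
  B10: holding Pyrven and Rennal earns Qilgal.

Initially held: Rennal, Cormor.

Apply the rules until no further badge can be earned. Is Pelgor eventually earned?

Yes

With Rennal and Cormor, Eldzin is earned (B4).
With Eldzin and Cormor, Tovgal is earned (B8).
With Eldzin and Tovgal, Pyrven is earned (B9).
With Pyrven and Rennal, Qilgal is earned (B10).
With Pyrven, Vorion is earned (B5).
With Cormor, Vorion, and Pyrven, Lunpyr is earned (B1).
With Lunpyr and Qilgal, Pelgor is earned (B7).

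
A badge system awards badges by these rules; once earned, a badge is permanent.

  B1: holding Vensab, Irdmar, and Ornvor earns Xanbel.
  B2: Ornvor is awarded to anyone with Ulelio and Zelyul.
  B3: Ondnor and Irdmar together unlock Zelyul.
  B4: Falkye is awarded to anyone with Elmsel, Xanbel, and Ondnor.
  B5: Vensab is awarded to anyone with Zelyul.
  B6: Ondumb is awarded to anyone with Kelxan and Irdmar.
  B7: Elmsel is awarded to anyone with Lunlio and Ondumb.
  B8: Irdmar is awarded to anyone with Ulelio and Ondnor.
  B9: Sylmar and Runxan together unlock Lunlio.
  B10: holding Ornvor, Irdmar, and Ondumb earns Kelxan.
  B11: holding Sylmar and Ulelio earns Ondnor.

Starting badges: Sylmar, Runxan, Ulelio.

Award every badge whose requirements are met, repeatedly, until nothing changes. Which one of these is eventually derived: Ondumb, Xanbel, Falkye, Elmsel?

Xanbel

With Sylmar and Ulelio, Ondnor is earned (B11).
With Ulelio and Ondnor, Irdmar is earned (B8).
With Ondnor and Irdmar, Zelyul is earned (B3).
With Ulelio and Zelyul, Ornvor is earned (B2).
With Zelyul, Vensab is earned (B5).
With Vensab, Irdmar, and Ornvor, Xanbel is earned (B1).
Elmsel would need Lunlio and Ondumb (B7), but Ondumb is never earned. Ondumb would need Kelxan and Irdmar (B6), but Kelxan is never earned. Falkye would need Elmsel, Xanbel, and Ondnor (B4), but Elmsel is never earned.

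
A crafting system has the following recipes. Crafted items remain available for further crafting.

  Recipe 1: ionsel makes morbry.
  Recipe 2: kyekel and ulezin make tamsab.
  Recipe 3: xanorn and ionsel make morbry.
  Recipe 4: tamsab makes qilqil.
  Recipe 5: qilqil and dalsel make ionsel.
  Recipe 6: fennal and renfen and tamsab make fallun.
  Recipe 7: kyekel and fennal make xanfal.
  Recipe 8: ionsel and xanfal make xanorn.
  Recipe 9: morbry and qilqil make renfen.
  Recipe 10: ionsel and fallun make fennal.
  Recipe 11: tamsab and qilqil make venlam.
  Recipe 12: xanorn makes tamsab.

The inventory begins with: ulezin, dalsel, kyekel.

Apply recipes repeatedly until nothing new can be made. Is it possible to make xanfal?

No

xanfal would need kyekel and fennal (Recipe 7), but fennal is never obtained.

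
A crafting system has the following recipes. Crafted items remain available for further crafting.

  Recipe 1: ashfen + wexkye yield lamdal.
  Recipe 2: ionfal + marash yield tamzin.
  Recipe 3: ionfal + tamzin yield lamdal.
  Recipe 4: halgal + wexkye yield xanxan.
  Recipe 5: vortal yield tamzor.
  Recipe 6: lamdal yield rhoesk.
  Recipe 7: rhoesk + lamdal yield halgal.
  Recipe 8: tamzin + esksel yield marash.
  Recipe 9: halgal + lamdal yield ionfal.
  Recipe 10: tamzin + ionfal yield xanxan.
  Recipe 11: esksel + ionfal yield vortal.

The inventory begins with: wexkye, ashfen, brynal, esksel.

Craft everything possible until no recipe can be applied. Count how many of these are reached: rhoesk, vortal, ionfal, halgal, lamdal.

5

ashfen + wexkye → lamdal (Recipe 1).
lamdal → rhoesk (Recipe 6).
Using Recipe 7, rhoesk and lamdal make halgal.
Using Recipe 9, halgal and lamdal make ionfal.
Using Recipe 11, esksel and ionfal make vortal.
rhoesk: reached.
vortal: reached.
ionfal: reached.
halgal: reached.
lamdal: reached.
All 5 are reached.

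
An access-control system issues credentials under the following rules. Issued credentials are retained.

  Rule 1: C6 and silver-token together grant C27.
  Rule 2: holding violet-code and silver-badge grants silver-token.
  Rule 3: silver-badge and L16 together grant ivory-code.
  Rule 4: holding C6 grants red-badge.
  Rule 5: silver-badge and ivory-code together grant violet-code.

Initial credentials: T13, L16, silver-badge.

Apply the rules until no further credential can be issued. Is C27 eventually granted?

No

C27 would need C6 and silver-token (Rule 1), but C6 is never granted.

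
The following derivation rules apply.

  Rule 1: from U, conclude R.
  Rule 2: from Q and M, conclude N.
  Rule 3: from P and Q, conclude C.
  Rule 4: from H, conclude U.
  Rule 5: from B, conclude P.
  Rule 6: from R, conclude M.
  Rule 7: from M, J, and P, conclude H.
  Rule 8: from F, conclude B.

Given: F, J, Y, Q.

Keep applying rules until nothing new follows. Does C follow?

F holds, so B follows (Rule 8).
From B, Rule 5 gives P.
From P and Q, Rule 3 gives C.

Yes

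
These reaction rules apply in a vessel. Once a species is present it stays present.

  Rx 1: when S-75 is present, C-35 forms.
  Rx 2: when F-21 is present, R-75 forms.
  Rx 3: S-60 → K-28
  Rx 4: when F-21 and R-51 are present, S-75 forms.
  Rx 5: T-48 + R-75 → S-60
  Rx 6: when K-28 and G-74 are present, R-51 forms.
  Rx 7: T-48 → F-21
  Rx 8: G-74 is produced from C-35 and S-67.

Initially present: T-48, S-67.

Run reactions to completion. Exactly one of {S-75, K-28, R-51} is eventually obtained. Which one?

K-28

T-48 present → F-21 forms (Rx 7).
F-21 present → R-75 forms (Rx 2).
T-48 and R-75 present → S-60 forms (Rx 5).
S-60 present → K-28 forms (Rx 3).
S-75 would need F-21 and R-51 (Rx 4), but R-51 never forms. R-51 would need K-28 and G-74 (Rx 6), but G-74 never forms.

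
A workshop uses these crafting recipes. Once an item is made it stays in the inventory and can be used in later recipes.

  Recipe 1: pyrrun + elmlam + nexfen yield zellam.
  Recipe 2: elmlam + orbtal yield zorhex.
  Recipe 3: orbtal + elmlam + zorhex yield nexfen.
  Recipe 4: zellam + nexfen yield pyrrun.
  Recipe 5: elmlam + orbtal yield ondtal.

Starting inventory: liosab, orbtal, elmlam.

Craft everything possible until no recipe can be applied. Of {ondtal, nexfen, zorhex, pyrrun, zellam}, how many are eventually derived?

elmlam + orbtal → ondtal (Recipe 5).
Using Recipe 2, elmlam and orbtal make zorhex.
Using Recipe 3, orbtal, elmlam, and zorhex make nexfen.
ondtal: reached.
nexfen: reached.
zorhex: reached.
pyrrun would need zellam and nexfen (Recipe 4), but zellam is never obtained.
zellam would need pyrrun, elmlam, and nexfen (Recipe 1), but pyrrun is never obtained.
Reached: ondtal, nexfen, and zorhex — 3 of the 5.

3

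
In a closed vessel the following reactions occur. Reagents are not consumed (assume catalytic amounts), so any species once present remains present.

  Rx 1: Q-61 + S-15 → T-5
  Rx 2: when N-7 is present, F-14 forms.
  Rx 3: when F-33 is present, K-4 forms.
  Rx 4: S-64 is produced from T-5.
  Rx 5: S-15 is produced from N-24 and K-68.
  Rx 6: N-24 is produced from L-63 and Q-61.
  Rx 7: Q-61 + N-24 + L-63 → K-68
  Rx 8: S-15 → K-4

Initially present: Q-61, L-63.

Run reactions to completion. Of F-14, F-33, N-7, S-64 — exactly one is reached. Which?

S-64

L-63 and Q-61 present → N-24 forms (Rx 6).
Q-61, N-24, and L-63 present → K-68 forms (Rx 7).
N-24 and K-68 present → S-15 forms (Rx 5).
Q-61 and S-15 present → T-5 forms (Rx 1).
T-5 present → S-64 forms (Rx 4).
F-14 would need N-7 (Rx 2), but N-7 never forms. No rule produces N-7, and it is not given. No rule produces F-33, and it is not given.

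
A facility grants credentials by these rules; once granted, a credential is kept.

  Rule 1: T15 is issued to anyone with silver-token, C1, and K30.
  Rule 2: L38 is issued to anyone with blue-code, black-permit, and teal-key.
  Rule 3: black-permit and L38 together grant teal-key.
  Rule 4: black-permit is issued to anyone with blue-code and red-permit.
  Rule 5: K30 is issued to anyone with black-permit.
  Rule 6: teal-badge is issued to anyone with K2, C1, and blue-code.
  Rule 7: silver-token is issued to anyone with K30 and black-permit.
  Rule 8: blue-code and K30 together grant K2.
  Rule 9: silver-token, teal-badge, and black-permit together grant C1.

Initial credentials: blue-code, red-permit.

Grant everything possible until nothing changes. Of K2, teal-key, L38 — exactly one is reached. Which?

K2

Holding blue-code and red-permit grants black-permit (Rule 4).
Holding black-permit grants K30 (Rule 5).
Holding blue-code and K30 grants K2 (Rule 8).
teal-key would need black-permit and L38 (Rule 3), but L38 is never granted. L38 would need blue-code, black-permit, and teal-key (Rule 2), but teal-key is never granted.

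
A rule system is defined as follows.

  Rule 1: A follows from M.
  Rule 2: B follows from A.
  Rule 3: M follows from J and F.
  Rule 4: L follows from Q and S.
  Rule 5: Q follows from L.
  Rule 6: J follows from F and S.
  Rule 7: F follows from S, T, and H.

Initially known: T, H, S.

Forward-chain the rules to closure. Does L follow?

L would need Q and S (Rule 4), but Q is never established.

No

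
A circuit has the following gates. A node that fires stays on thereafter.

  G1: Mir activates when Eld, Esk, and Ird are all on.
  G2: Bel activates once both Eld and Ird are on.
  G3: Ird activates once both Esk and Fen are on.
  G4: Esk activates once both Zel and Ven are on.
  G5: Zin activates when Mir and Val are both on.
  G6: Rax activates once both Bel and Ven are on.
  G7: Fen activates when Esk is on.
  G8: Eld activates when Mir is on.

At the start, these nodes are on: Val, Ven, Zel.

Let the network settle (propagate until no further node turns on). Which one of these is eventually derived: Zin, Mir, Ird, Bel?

Ird

G4: Zel and Ven on → Esk on.
Esk is on, so Fen activates (G7).
G3: Esk and Fen on → Ird on.
Zin would need Mir and Val (G5), but Mir never turns on. Bel would need Eld and Ird (G2), but Eld never turns on. Mir would need Eld, Esk, and Ird (G1), but Eld never turns on.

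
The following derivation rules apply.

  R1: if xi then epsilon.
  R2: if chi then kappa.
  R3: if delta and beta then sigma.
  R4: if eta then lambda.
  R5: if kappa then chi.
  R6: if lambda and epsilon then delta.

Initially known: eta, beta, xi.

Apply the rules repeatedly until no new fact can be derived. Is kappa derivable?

kappa would need chi (R2), but chi is never established.

No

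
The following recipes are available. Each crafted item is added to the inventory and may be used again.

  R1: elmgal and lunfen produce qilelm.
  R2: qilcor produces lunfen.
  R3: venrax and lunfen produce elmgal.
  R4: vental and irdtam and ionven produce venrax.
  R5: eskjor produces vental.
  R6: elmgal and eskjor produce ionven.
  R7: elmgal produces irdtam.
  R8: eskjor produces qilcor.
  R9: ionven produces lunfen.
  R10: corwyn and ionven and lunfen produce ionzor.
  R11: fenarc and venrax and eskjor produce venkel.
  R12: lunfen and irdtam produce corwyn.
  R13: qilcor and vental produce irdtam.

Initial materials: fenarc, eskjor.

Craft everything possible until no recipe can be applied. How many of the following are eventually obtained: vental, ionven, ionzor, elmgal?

Using R5, eskjor makes vental.
vental: reached.
ionven would need elmgal and eskjor (R6), but elmgal is never obtained.
ionzor would need corwyn, ionven, and lunfen (R10), but ionven is never obtained.
elmgal would need venrax and lunfen (R3), but venrax is never obtained.
Reached: vental — 1 of the 4.

1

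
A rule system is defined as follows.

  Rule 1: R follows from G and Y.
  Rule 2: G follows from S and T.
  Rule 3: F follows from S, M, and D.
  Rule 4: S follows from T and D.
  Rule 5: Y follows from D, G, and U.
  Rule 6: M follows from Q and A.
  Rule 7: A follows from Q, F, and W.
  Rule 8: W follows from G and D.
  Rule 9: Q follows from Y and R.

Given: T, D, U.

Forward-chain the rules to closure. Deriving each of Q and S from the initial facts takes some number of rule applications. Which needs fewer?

S

S: From T and D, Rule 4 gives S. [1 rule application]
Q: T and D hold, so S follows (Rule 4). From S and T, Rule 2 gives G. From D, G, and U, Rule 5 gives Y. G and Y hold, so R follows (Rule 1). Y and R hold, so Q follows (Rule 9). [5 rule applications]
S needs fewer.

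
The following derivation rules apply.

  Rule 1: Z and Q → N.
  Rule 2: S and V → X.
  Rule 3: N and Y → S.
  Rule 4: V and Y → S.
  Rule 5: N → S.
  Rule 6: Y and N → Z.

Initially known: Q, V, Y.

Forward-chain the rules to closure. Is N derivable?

N would need Z and Q (Rule 1), but Z is never established.

No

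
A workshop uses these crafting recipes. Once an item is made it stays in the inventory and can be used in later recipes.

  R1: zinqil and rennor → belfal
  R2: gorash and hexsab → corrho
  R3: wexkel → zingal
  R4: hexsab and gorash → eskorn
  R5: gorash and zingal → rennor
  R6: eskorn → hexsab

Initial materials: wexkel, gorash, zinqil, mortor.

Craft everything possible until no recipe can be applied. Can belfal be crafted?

Yes

Using R3, wexkel makes zingal.
gorash and zingal → rennor (R5).
zinqil and rennor → belfal (R1).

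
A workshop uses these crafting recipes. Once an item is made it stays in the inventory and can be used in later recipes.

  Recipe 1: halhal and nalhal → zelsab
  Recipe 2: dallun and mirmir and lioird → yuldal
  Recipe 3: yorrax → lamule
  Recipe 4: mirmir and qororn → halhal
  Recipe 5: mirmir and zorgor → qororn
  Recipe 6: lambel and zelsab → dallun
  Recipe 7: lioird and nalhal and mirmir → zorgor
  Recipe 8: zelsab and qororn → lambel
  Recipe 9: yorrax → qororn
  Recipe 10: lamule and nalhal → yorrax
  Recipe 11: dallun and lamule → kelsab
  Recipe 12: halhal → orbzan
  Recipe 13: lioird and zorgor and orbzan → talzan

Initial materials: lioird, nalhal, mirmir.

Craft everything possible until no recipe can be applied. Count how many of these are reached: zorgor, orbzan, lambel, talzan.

Using Recipe 7, lioird, nalhal, and mirmir make zorgor.
Using Recipe 5, mirmir and zorgor make qororn.
mirmir and qororn → halhal (Recipe 4).
halhal and nalhal → zelsab (Recipe 1).
halhal → orbzan (Recipe 12).
zelsab and qororn → lambel (Recipe 8).
lioird and zorgor and orbzan → talzan (Recipe 13).
zorgor: reached.
orbzan: reached.
lambel: reached.
talzan: reached.
All 4 are reached.

4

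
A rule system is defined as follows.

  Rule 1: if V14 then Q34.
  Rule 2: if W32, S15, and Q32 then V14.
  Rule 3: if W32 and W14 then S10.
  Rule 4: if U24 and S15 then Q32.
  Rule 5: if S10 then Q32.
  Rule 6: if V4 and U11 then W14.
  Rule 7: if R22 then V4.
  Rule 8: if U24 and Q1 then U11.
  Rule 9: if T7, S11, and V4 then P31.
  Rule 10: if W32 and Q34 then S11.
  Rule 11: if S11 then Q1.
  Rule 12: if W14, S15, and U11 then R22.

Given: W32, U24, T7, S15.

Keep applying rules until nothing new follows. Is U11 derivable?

Yes

U24 and S15 hold, so Q32 follows (Rule 4).
W32, S15, and Q32 hold, so V14 follows (Rule 2).
From V14, Rule 1 gives Q34.
From W32 and Q34, Rule 10 gives S11.
From S11, Rule 11 gives Q1.
From U24 and Q1, Rule 8 gives U11.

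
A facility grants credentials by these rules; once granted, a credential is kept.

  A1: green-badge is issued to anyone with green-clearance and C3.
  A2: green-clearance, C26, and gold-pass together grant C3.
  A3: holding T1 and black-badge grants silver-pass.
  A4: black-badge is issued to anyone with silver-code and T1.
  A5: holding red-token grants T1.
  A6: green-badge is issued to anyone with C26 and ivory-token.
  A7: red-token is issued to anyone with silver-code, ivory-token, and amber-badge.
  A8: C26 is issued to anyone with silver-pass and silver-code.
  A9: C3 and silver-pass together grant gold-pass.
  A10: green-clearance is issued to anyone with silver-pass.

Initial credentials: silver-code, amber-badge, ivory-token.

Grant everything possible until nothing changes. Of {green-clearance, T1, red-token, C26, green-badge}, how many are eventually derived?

Holding silver-code, ivory-token, and amber-badge grants red-token (A7).
Holding red-token grants T1 (A5).
Holding silver-code and T1 grants black-badge (A4).
Holding T1 and black-badge grants silver-pass (A3).
Holding silver-pass grants green-clearance (A10).
Holding silver-pass and silver-code grants C26 (A8).
Holding C26 and ivory-token grants green-badge (A6).
green-clearance: reached.
T1: reached.
red-token: reached.
C26: reached.
green-badge: reached.
All 5 are reached.

5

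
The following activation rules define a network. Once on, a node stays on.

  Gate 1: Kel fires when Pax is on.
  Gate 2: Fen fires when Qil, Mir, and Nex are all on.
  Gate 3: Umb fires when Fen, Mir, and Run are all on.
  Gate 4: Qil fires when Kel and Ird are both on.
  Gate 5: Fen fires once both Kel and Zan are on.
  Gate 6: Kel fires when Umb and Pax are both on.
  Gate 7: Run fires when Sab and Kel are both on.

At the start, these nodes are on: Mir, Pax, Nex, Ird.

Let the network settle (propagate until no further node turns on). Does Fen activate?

Yes

Pax is on, so Kel fires (Gate 1).
Kel and Ird are on, so Qil fires (Gate 4).
Qil, Mir, and Nex are on, so Fen fires (Gate 2).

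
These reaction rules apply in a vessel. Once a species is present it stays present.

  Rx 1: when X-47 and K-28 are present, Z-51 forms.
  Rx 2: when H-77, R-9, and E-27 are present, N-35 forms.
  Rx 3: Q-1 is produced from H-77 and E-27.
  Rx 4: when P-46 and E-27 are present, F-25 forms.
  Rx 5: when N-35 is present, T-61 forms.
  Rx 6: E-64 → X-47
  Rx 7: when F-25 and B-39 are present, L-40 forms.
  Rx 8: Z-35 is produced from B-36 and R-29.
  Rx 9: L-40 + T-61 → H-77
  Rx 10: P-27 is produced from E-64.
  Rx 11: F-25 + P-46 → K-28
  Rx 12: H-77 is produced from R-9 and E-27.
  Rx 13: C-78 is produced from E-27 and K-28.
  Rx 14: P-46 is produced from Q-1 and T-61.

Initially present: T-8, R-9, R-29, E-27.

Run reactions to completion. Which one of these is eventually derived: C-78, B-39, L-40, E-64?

R-9 and E-27 present → H-77 forms (Rx 12).
H-77 and E-27 present → Q-1 forms (Rx 3).
H-77, R-9, and E-27 present → N-35 forms (Rx 2).
N-35 present → T-61 forms (Rx 5).
Q-1 and T-61 present → P-46 forms (Rx 14).
P-46 and E-27 present → F-25 forms (Rx 4).
F-25 and P-46 present → K-28 forms (Rx 11).
E-27 and K-28 present → C-78 forms (Rx 13).
No rule produces B-39, and it is not given. L-40 would need F-25 and B-39 (Rx 7), but B-39 never forms. No rule produces E-64, and it is not given.

C-78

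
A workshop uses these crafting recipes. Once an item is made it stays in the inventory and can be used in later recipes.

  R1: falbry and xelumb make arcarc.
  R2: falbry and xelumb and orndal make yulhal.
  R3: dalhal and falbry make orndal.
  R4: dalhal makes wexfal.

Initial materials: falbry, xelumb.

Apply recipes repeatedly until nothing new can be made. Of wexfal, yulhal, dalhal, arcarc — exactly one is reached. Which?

Using R1, falbry and xelumb make arcarc.
yulhal would need falbry, xelumb, and orndal (R2), but orndal is never obtained. wexfal would need dalhal (R4), but dalhal is never obtained. No rule produces dalhal, and it is not given.

arcarc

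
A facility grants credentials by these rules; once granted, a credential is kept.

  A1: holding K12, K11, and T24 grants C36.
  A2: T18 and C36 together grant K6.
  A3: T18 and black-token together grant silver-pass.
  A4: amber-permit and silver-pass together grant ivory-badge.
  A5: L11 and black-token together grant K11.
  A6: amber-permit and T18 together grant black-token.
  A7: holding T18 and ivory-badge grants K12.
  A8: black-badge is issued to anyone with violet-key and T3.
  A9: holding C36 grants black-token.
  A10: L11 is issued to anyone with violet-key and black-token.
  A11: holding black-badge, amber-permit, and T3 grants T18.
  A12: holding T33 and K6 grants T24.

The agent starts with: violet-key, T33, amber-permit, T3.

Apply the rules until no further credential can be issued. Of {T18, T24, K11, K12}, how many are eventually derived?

3

Holding violet-key and T3 grants black-badge (A8).
Holding black-badge, amber-permit, and T3 grants T18 (A11).
Holding amber-permit and T18 grants black-token (A6).
Holding violet-key and black-token grants L11 (A10).
Holding T18 and black-token grants silver-pass (A3).
Holding amber-permit and silver-pass grants ivory-badge (A4).
Holding L11 and black-token grants K11 (A5).
Holding T18 and ivory-badge grants K12 (A7).
T18: reached.
T24 would need T33 and K6 (A12), but K6 is never granted.
K11: reached.
K12: reached.
Reached: T18, K11, and K12 — 3 of the 4.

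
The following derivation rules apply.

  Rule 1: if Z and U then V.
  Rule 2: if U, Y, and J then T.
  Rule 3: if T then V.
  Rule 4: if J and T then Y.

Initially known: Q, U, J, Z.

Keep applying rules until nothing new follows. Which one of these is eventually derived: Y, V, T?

V

Z and U hold, so V follows (Rule 1).
T would need U, Y, and J (Rule 2), but Y is never established. Y would need J and T (Rule 4), but T is never established.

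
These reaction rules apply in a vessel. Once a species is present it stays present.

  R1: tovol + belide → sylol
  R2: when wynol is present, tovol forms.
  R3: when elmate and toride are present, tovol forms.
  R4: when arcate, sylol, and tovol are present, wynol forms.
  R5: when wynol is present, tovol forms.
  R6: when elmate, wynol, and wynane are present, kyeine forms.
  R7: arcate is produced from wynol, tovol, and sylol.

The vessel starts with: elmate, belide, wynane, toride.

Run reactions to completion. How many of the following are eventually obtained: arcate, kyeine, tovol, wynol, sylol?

2

elmate and toride present → tovol forms (R3).
tovol and belide present → sylol forms (R1).
arcate would need wynol, tovol, and sylol (R7), but wynol never forms.
kyeine would need elmate, wynol, and wynane (R6), but wynol never forms.
tovol: reached.
wynol would need arcate, sylol, and tovol (R4), but arcate never forms.
sylol: reached.
Reached: tovol and sylol — 2 of the 5.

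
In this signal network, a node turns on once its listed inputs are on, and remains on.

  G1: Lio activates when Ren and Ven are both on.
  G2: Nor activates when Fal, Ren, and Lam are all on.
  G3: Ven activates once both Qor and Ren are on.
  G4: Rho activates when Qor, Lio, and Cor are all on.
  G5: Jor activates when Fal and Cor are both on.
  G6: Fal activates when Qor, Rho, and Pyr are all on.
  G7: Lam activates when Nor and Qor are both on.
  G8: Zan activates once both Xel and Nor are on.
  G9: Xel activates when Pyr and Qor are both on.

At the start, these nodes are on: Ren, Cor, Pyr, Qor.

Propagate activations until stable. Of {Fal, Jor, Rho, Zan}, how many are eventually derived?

3

Qor and Ren are on, so Ven activates (G3).
G1: Ren and Ven on → Lio on.
Qor, Lio, and Cor are on, so Rho activates (G4).
G6: Qor, Rho, and Pyr on → Fal on.
G5: Fal and Cor on → Jor on.
Fal: reached.
Jor: reached.
Rho: reached.
Zan would need Xel and Nor (G8), but Nor never turns on.
Reached: Fal, Jor, and Rho — 3 of the 4.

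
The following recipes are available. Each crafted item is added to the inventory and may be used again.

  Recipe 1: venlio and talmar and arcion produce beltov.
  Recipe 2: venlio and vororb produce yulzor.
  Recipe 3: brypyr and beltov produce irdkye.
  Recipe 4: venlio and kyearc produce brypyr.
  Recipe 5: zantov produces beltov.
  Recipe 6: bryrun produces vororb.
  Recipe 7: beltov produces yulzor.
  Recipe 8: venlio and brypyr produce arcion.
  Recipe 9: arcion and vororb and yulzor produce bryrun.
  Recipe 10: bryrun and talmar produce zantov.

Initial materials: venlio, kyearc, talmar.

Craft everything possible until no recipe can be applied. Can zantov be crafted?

No

zantov would need bryrun and talmar (Recipe 10), but bryrun is never obtained.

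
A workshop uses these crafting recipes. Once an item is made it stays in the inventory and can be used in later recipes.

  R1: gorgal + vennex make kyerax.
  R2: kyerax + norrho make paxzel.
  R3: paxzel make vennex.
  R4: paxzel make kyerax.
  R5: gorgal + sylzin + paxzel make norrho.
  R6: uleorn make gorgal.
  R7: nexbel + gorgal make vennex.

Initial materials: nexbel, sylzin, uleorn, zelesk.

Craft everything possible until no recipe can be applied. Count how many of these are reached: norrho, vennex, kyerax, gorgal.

3

uleorn → gorgal (R6).
nexbel + gorgal → vennex (R7).
Using R1, gorgal and vennex make kyerax.
norrho would need gorgal, sylzin, and paxzel (R5), but paxzel is never obtained.
vennex: reached.
kyerax: reached.
gorgal: reached.
Reached: vennex, kyerax, and gorgal — 3 of the 4.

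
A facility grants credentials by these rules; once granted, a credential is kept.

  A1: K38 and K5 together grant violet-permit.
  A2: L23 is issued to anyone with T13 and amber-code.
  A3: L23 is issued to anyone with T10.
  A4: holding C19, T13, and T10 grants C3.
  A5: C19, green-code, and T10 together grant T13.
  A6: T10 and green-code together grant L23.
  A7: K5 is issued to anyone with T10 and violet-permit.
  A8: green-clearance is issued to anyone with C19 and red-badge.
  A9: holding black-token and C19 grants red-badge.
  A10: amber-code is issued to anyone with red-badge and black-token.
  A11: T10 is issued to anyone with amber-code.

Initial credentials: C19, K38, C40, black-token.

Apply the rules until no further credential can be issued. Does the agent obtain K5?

No

K5 would need T10 and violet-permit (A7), but violet-permit is never granted.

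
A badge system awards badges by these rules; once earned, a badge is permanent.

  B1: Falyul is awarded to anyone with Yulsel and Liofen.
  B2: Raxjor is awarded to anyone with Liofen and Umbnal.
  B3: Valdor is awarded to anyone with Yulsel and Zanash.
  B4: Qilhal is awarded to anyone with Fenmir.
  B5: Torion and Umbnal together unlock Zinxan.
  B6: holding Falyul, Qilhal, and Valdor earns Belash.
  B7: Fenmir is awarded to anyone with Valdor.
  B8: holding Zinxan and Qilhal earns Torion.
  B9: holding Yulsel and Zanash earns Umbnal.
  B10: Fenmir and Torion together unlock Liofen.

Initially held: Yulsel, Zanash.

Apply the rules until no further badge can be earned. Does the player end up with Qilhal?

Yes

With Yulsel and Zanash, Valdor is earned (B3).
With Valdor, Fenmir is earned (B7).
With Fenmir, Qilhal is earned (B4).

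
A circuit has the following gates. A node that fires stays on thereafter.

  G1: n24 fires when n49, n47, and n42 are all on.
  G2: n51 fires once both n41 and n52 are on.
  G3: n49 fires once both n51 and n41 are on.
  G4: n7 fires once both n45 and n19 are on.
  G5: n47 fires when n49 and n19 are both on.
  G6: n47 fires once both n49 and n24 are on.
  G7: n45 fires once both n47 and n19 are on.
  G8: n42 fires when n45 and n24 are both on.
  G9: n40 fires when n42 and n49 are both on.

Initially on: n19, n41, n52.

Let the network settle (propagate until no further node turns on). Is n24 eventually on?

n24 would need n49, n47, and n42 (G1), but n42 never turns on.

No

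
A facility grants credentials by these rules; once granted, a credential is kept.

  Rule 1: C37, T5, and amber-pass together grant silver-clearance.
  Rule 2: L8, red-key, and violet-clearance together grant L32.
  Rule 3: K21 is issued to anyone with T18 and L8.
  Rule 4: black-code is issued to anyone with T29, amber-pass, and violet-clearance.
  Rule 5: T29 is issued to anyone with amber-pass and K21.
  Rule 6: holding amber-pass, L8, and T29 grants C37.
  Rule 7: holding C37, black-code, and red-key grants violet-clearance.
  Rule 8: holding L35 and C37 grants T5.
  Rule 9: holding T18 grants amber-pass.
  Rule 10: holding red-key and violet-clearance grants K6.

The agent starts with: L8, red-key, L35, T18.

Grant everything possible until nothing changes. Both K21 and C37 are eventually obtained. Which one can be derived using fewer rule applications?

K21

K21: Holding T18 and L8 grants K21 (Rule 3). [1 rule application]
C37: Holding T18 grants amber-pass (Rule 9). Holding T18 and L8 grants K21 (Rule 3). Holding amber-pass and K21 grants T29 (Rule 5). Holding amber-pass, L8, and T29 grants C37 (Rule 6). [4 rule applications]
K21 needs fewer.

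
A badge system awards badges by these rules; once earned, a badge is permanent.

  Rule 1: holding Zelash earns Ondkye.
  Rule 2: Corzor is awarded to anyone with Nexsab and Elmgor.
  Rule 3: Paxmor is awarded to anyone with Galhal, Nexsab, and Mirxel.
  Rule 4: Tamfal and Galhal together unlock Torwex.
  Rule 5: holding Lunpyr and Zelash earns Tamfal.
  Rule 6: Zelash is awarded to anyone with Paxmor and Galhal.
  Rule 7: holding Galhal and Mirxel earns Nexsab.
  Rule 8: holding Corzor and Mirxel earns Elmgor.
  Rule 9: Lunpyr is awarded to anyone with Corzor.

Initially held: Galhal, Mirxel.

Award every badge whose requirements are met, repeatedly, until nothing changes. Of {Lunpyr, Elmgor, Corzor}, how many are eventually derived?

Lunpyr would need Corzor (Rule 9), but Corzor is never earned.
Elmgor would need Corzor and Mirxel (Rule 8), but Corzor is never earned.
Corzor would need Nexsab and Elmgor (Rule 2), but Elmgor is never earned.
None of the 3 are reached.

0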